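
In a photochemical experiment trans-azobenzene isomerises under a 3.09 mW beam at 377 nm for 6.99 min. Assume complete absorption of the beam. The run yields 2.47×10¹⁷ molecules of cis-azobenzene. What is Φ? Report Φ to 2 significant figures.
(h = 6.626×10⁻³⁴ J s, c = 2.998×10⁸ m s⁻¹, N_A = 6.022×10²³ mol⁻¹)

Product: 2.47×10¹⁷ / 6.022×10²³ = 4.102×10⁻⁷ mol.
Photon energy at 377 nm: hc/λ = (6.626×10⁻³⁴)(2.998×10⁸)/(377×10⁻⁹) = 5.269×10⁻¹⁹ J.
Energy delivered: (3.09 mW)(419.4 s) = 1.296 J.
Photons incident: 1.296 / 5.269×10⁻¹⁹ = 2.460×10¹⁸, i.e. 2.460×10¹⁸/6.022×10²³ = 4.085×10⁻⁶ mol.
Φ = 4.102×10⁻⁷ mol / 4.085×10⁻⁶ mol photons = 0.10.

Φ = 0.10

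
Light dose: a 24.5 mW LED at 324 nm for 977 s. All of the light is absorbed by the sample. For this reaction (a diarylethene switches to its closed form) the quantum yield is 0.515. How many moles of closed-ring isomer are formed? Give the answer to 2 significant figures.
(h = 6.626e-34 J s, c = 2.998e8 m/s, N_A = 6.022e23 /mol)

Photon energy at 324 nm: hc/λ = (6.626e-34)(2.998e8)/(324e-9) = 6.131e-19 J.
Energy delivered: (24.5 mW)(977 s) = 23.94 J.
Photons incident: 23.94 / 6.131e-19 = 3.905e19, i.e. 3.905e19/6.022e23 = 6.485e-5 mol.
Product: Φ × n_abs = 0.515 × 6.485e-5 = 3.340e-5 mol.

3.3e-5 mol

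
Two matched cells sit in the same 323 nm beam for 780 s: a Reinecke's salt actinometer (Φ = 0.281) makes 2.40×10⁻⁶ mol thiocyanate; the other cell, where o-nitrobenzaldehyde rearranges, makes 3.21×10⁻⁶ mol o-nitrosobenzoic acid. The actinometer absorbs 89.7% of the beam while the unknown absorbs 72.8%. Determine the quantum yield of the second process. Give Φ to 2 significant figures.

Φ = 0.46

Photons absorbed by the actinometer: 2.40×10⁻⁶ / 0.281 = 8.541×10⁻⁶ mol.
Incident flux: 8.541×10⁻⁶ / 0.897 = 9.522×10⁻⁶ einstein.
Absorbed by unknown: 0.728 × 9.522×10⁻⁶ = 6.932×10⁻⁶ mol.
Φ(unknown) = 3.21×10⁻⁶ / 6.932×10⁻⁶ = 0.46.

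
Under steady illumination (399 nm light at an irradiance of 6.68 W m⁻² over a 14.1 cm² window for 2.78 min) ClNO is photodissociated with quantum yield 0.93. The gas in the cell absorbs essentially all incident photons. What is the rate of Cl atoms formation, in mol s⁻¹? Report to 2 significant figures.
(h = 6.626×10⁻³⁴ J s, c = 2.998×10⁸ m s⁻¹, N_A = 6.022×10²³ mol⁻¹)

2.9×10⁻⁸ mol s⁻¹

Photon energy at 399 nm: hc/λ = (6.626×10⁻³⁴)(2.998×10⁸)/(399×10⁻⁹) = 4.979×10⁻¹⁹ J.
Energy delivered: (6.68 W m⁻²)(14.1×10⁻⁴ m²)(166.8 s) = 1.571 J.
Photons incident: 1.571 / 4.979×10⁻¹⁹ = 3.155×10¹⁸, i.e. 3.155×10¹⁸/6.022×10²³ = 5.239×10⁻⁶ mol.
Product formed: 0.93 × 5.239×10⁻⁶ = 4.872×10⁻⁶ mol.
Rate: 4.872×10⁻⁶ / 166.8 s = 2.9×10⁻⁸ mol s⁻¹.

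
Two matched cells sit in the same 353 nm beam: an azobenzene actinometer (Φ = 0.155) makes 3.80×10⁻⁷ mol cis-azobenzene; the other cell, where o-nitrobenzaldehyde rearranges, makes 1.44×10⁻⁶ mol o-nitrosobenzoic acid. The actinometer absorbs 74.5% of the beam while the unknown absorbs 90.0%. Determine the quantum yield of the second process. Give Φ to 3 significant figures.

Φ = 0.486

Photons absorbed by the actinometer: 3.80×10⁻⁷ / 0.155 = 2.452×10⁻⁶ mol.
Incident flux: 2.452×10⁻⁶ / 0.745 = 3.291×10⁻⁶ einstein.
Absorbed by unknown: 0.900 × 3.291×10⁻⁶ = 2.962×10⁻⁶ mol.
Φ(unknown) = 1.44×10⁻⁶ / 2.962×10⁻⁶ = 0.486.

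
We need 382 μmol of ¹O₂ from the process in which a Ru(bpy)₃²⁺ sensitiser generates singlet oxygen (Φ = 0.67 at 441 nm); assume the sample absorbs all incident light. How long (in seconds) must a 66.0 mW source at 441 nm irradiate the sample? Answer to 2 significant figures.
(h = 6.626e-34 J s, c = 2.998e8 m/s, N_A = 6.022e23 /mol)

Product: 382 μmol = 3.82e-4 mol.
Photons that must be absorbed: 3.82e-4 / 0.67 = 5.701e-4 mol.
Photon energy: hc/λ = 4.504e-19 J; per mole, 2.712e5 J mol⁻¹.
Energy required: 5.701e-4 × 2.712e5 = 154.6 J.
Time: 154.6 J / 0.066 W = 2300 s.

t ≈ 2300 s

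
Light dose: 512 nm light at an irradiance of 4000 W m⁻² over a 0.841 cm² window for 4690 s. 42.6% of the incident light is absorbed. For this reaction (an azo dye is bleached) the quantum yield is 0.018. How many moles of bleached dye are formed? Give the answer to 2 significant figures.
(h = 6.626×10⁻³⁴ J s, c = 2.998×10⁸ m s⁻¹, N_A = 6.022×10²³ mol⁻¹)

5.2×10⁻⁵ mol

Photon energy at 512 nm: hc/λ = (6.626×10⁻³⁴)(2.998×10⁸)/(512×10⁻⁹) = 3.880×10⁻¹⁹ J.
Energy delivered: (4000 W m⁻²)(0.841×10⁻⁴ m²)(4690 s) = 1578 J.
Photons incident: 1578 / 3.880×10⁻¹⁹ = 4.067×10²¹, i.e. 4.067×10²¹/6.022×10²³ = 0.006754 mol.
Photons absorbed: 0.426 × 0.006754 = 0.002877 mol.
Product: Φ × n_abs = 0.018 × 0.002877 = 5.179×10⁻⁵ mol.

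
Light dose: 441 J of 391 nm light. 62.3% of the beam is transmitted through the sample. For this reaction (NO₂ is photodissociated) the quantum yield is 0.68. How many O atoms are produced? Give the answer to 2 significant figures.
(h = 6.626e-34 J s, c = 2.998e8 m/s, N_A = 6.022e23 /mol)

Photon energy at 391 nm: hc/λ = (6.626e-34)(2.998e8)/(391e-9) = 5.080e-19 J.
Photons incident: 441 / 5.080e-19 = 8.681e20, i.e. 8.681e20/6.022e23 = 0.001442 mol.
Fraction absorbed: 1 − 62.3/100 = 0.3770.
Photons absorbed: 0.3770 × 0.001442 = 5.436e-4 mol.
Product: Φ × n_abs = 0.68 × 5.436e-4 = 3.696e-4 mol.
As a count: 3.696e-4 × 6.022e23 = 2.2e20.

2.2e20 atoms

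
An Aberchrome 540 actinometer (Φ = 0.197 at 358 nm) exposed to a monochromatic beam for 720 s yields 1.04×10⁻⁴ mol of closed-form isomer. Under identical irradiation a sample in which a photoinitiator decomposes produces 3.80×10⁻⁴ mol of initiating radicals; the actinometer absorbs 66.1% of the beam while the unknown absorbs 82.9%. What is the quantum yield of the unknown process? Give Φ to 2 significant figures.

Φ = 0.57

Photons absorbed by the actinometer: 1.04×10⁻⁴ / 0.197 = 5.279×10⁻⁴ mol.
Incident flux: 5.279×10⁻⁴ / 0.661 = 7.986×10⁻⁴ einstein.
Absorbed by unknown: 0.829 × 7.986×10⁻⁴ = 6.620×10⁻⁴ mol.
Φ(unknown) = 3.80×10⁻⁴ / 6.620×10⁻⁴ = 0.57.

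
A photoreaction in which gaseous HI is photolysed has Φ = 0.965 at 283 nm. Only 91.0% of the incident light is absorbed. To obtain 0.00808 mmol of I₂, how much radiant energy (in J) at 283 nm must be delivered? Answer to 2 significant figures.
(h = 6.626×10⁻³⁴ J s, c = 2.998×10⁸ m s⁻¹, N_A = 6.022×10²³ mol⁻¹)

Product: 0.00808 mmol = 8.08×10⁻⁶ mol.
Photons that must be absorbed: 8.08×10⁻⁶ / 0.965 = 8.373×10⁻⁶ mol.
Incident photons needed: 8.373×10⁻⁶ / 0.910 = 9.201×10⁻⁶ mol.
Photon energy: hc/λ = 7.019×10⁻¹⁹ J; per mole, 4.227×10⁵ J mol⁻¹.
Energy required: 9.201×10⁻⁶ × 4.227×10⁵ = 3.9 J.

3.9 J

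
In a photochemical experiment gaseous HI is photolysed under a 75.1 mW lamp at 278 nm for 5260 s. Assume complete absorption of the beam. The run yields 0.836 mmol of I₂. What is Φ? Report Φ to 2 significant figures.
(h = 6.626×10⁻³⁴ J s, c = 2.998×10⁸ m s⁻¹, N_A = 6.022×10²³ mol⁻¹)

Φ = 0.91

Product: 0.836 mmol = 8.36×10⁻⁴ mol.
Photon energy at 278 nm: hc/λ = (6.626×10⁻³⁴)(2.998×10⁸)/(278×10⁻⁹) = 7.146×10⁻¹⁹ J.
Energy delivered: (75.1 mW)(5260 s) = 395.0 J.
Photons incident: 395.0 / 7.146×10⁻¹⁹ = 5.528×10²⁰, i.e. 5.528×10²⁰/6.022×10²³ = 9.180×10⁻⁴ mol.
Φ = 8.36×10⁻⁴ mol / 9.180×10⁻⁴ mol photons = 0.91.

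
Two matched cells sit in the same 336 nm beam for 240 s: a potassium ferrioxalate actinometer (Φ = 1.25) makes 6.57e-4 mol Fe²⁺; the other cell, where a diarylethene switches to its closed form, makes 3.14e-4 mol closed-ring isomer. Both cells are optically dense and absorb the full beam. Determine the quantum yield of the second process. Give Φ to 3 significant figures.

Photons absorbed by the actinometer: 6.57e-4 / 1.25 = 5.256e-4 mol.
Φ(unknown) = 3.14e-4 / 5.256e-4 = 0.597.

Φ = 0.597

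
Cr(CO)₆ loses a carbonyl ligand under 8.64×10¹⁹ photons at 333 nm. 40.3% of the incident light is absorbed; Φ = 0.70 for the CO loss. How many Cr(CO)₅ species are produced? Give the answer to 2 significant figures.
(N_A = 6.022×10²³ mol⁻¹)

Moles of photons: 8.64×10¹⁹ / 6.022×10²³ = 1.435×10⁻⁴ mol.
Photons absorbed: 0.403 × 1.435×10⁻⁴ = 5.783×10⁻⁵ mol.
Product: Φ × n_abs = 0.70 × 5.783×10⁻⁵ = 4.048×10⁻⁵ mol.
As a count: 4.048×10⁻⁵ × 6.022×10²³ = 2.4×10¹⁹.

2.4×10¹⁹ species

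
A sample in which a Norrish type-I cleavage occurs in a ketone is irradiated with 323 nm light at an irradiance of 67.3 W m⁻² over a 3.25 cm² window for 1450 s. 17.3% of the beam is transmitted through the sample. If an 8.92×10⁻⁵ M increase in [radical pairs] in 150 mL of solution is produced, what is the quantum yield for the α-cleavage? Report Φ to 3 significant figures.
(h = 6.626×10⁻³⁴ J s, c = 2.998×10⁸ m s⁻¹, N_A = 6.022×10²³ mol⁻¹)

Φ = 0.189

Product: (8.92×10⁻⁵ M)(0.15 L) = 1.338×10⁻⁵ mol.
Photon energy at 323 nm: hc/λ = (6.626×10⁻³⁴)(2.998×10⁸)/(323×10⁻⁹) = 6.150×10⁻¹⁹ J.
Energy delivered: (67.3 W m⁻²)(3.25×10⁻⁴ m²)(1450 s) = 31.72 J.
Photons incident: 31.72 / 6.150×10⁻¹⁹ = 5.158×10¹⁹, i.e. 5.158×10¹⁹/6.022×10²³ = 8.565×10⁻⁵ mol.
Fraction absorbed: 1 − 17.3/100 = 0.8270.
Photons absorbed: 0.8270 × 8.565×10⁻⁵ = 7.083×10⁻⁵ mol.
Φ = 1.338×10⁻⁵ mol / 7.083×10⁻⁵ mol photons = 0.189.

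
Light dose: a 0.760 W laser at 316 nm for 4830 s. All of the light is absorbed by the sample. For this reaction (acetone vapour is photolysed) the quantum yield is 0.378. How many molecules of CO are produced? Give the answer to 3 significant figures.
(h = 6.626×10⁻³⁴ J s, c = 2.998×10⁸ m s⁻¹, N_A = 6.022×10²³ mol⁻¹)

Photon energy at 316 nm: hc/λ = (6.626×10⁻³⁴)(2.998×10⁸)/(316×10⁻⁹) = 6.286×10⁻¹⁹ J.
Energy delivered: (0.760 W)(4830 s) = 3671 J.
Photons incident: 3671 / 6.286×10⁻¹⁹ = 5.840×10²¹, i.e. 5.840×10²¹/6.022×10²³ = 0.009698 mol.
Product: Φ × n_abs = 0.378 × 0.009698 = 0.003666 mol.
As a count: 0.003666 × 6.022×10²³ = 2.21×10²¹.

2.21×10²¹ molecules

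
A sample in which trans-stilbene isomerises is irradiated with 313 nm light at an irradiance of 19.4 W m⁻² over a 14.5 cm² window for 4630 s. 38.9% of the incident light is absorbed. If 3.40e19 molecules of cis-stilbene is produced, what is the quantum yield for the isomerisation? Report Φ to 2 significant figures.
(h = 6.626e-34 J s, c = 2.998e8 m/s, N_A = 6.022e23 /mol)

Φ = 0.43

Product: 3.40e19 / 6.022e23 = 5.646e-5 mol.
Photon energy at 313 nm: hc/λ = (6.626e-34)(2.998e8)/(313e-9) = 6.347e-19 J.
Energy delivered: (19.4 W m⁻²)(14.5e-4 m²)(4630 s) = 130.2 J.
Photons incident: 130.2 / 6.347e-19 = 2.051e20, i.e. 2.051e20/6.022e23 = 3.406e-4 mol.
Photons absorbed: 0.389 × 3.406e-4 = 1.325e-4 mol.
Φ = 5.646e-5 mol / 1.325e-4 mol photons = 0.43.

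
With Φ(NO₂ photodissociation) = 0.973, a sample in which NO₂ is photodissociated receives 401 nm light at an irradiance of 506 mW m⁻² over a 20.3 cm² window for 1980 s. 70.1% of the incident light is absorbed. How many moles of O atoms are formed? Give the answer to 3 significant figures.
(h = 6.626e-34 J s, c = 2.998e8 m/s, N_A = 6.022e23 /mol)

4.65e-6 mol

Photon energy at 401 nm: hc/λ = (6.626e-34)(2.998e8)/(401e-9) = 4.954e-19 J.
Energy delivered: (506 mW m⁻²)(20.3e-4 m²)(1980 s) = 2.034 J.
Photons incident: 2.034 / 4.954e-19 = 4.106e18, i.e. 4.106e18/6.022e23 = 6.818e-6 mol.
Photons absorbed: 0.701 × 6.818e-6 = 4.779e-6 mol.
Product: Φ × n_abs = 0.973 × 4.779e-6 = 4.650e-6 mol.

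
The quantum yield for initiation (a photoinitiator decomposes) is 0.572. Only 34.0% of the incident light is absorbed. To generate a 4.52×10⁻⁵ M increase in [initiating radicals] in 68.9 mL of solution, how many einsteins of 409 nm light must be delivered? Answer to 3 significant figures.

Product: (4.52×10⁻⁵ M)(0.0689 L) = 3.114×10⁻⁶ mol.
Photons that must be absorbed: 3.114×10⁻⁶ / 0.572 = 5.444×10⁻⁶ mol.
Incident photons needed: 5.444×10⁻⁶ / 0.340 = 1.601×10⁻⁵ mol.

1.60×10⁻⁵ einstein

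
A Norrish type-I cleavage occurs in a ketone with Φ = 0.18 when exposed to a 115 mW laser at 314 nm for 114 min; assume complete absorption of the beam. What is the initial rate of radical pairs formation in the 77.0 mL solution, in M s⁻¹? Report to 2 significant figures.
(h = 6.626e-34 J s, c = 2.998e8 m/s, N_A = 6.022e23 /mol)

Photon energy at 314 nm: hc/λ = (6.626e-34)(2.998e8)/(314e-9) = 6.326e-19 J.
Energy delivered: (115 mW)(6840 s) = 786.6 J.
Photons incident: 786.6 / 6.326e-19 = 1.243e21, i.e. 1.243e21/6.022e23 = 0.002064 mol.
Product formed: 0.18 × 0.002064 = 3.715e-4 mol.
Rate: 3.715e-4 mol / (6840 s × 0.077 L) = 7.1e-7 M s⁻¹.

7.1e-7 M s⁻¹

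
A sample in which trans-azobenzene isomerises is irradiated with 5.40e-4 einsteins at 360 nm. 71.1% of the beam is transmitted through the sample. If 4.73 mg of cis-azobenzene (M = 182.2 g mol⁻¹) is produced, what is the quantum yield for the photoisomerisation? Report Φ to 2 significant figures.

Φ = 0.17

Product: 4.73 mg / 182.2 g mol⁻¹ = 2.596e-5 mol.
Fraction absorbed: 1 − 71.1/100 = 0.2890.
Photons absorbed: 0.2890 × 5.40e-4 = 1.561e-4 mol.
Φ = 2.596e-5 mol / 1.561e-4 mol photons = 0.17.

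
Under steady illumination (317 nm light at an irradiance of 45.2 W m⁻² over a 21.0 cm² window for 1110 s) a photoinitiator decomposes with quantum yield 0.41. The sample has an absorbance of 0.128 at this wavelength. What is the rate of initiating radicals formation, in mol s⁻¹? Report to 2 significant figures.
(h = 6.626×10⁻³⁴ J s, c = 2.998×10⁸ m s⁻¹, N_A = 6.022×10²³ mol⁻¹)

Photon energy at 317 nm: hc/λ = (6.626×10⁻³⁴)(2.998×10⁸)/(317×10⁻⁹) = 6.266×10⁻¹⁹ J.
Energy delivered: (45.2 W m⁻²)(21.0×10⁻⁴ m²)(1110 s) = 105.4 J.
Photons incident: 105.4 / 6.266×10⁻¹⁹ = 1.682×10²⁰, i.e. 1.682×10²⁰/6.022×10²³ = 2.793×10⁻⁴ mol.
Fraction absorbed: 1 − 10^(−0.128) = 0.2553.
Photons absorbed: 0.2553 × 2.793×10⁻⁴ = 7.131×10⁻⁵ mol.
Product formed: 0.41 × 7.131×10⁻⁵ = 2.924×10⁻⁵ mol.
Rate: 2.924×10⁻⁵ / 1110 s = 2.6×10⁻⁸ mol s⁻¹.

2.6×10⁻⁸ mol s⁻¹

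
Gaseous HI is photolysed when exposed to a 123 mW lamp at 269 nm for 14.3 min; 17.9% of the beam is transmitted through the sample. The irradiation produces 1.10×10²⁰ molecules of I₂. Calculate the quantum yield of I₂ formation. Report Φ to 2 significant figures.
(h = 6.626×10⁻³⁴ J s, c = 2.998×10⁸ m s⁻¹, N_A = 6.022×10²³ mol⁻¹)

Φ = 0.94

Product: 1.10×10²⁰ / 6.022×10²³ = 1.827×10⁻⁴ mol.
Photon energy at 269 nm: hc/λ = (6.626×10⁻³⁴)(2.998×10⁸)/(269×10⁻⁹) = 7.385×10⁻¹⁹ J.
Energy delivered: (123 mW)(858 s) = 105.5 J.
Photons incident: 105.5 / 7.385×10⁻¹⁹ = 1.429×10²⁰, i.e. 1.429×10²⁰/6.022×10²³ = 2.373×10⁻⁴ mol.
Fraction absorbed: 1 − 17.9/100 = 0.8210.
Photons absorbed: 0.8210 × 2.373×10⁻⁴ = 1.948×10⁻⁴ mol.
Φ = 1.827×10⁻⁴ mol / 1.948×10⁻⁴ mol photons = 0.94.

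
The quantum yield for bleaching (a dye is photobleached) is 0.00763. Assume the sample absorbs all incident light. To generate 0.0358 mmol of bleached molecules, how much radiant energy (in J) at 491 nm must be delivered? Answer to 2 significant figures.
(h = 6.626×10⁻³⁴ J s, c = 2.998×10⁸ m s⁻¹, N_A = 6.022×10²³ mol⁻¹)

1100 J

Product: 0.0358 mmol = 3.58×10⁻⁵ mol.
Photons that must be absorbed: 3.58×10⁻⁵ / 0.00763 = 0.004692 mol.
Photon energy: hc/λ = 4.046×10⁻¹⁹ J; per mole, 2.437×10⁵ J mol⁻¹.
Energy required: 0.004692 × 2.437×10⁵ = 1100 J.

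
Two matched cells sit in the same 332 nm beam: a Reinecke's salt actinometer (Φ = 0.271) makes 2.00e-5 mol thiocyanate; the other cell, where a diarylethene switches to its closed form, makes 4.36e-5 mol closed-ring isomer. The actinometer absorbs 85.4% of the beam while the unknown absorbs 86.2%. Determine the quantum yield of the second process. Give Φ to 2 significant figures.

Photons absorbed by the actinometer: 2.00e-5 / 0.271 = 7.380e-5 mol.
Incident flux: 7.380e-5 / 0.854 = 8.642e-5 einstein.
Absorbed by unknown: 0.862 × 8.642e-5 = 7.449e-5 mol.
Φ(unknown) = 4.36e-5 / 7.449e-5 = 0.59.

Φ = 0.59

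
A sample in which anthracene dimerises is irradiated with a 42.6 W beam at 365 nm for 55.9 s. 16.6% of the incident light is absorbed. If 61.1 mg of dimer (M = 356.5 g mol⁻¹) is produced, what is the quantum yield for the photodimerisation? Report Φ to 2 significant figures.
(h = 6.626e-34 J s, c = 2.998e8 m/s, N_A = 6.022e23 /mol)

Product: 61.1 mg / 356.5 g mol⁻¹ = 1.714e-4 mol.
Photon energy at 365 nm: hc/λ = (6.626e-34)(2.998e8)/(365e-9) = 5.442e-19 J.
Energy delivered: (42.6 W)(55.9 s) = 2381 J.
Photons incident: 2381 / 5.442e-19 = 4.375e21, i.e. 4.375e21/6.022e23 = 0.007265 mol.
Photons absorbed: 0.166 × 0.007265 = 0.001206 mol.
Φ = 1.714e-4 mol / 0.001206 mol photons = 0.14.

Φ = 0.14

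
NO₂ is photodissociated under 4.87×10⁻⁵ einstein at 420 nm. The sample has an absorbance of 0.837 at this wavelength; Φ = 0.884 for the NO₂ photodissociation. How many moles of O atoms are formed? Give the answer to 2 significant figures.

Fraction absorbed: 1 − 10^(−0.837) = 0.8545.
Photons absorbed: 0.8545 × 4.87×10⁻⁵ = 4.161×10⁻⁵ mol.
Product: Φ × n_abs = 0.884 × 4.161×10⁻⁵ = 3.678×10⁻⁵ mol.

3.7×10⁻⁵ mol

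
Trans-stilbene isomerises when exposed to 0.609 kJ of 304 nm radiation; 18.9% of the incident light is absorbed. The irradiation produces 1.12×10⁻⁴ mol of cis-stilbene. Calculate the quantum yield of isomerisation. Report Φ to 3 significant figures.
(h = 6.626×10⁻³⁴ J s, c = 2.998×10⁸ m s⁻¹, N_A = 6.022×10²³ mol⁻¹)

Photon energy at 304 nm: hc/λ = (6.626×10⁻³⁴)(2.998×10⁸)/(304×10⁻⁹) = 6.534×10⁻¹⁹ J.
Incident energy: 0.609 kJ = 609 J.
Photons incident: 609 / 6.534×10⁻¹⁹ = 9.320×10²⁰, i.e. 9.320×10²⁰/6.022×10²³ = 0.001548 mol.
Photons absorbed: 0.189 × 0.001548 = 2.926×10⁻⁴ mol.
Φ = 1.12×10⁻⁴ mol / 2.926×10⁻⁴ mol photons = 0.383.

Φ = 0.383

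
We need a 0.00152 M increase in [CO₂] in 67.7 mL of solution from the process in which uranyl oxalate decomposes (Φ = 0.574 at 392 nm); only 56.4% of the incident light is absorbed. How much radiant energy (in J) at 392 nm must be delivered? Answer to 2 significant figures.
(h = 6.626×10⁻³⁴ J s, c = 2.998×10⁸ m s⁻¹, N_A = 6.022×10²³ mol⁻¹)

97 J

Product: (0.00152 M)(0.0677 L) = 1.029×10⁻⁴ mol.
Photons that must be absorbed: 1.029×10⁻⁴ / 0.574 = 1.793×10⁻⁴ mol.
Incident photons needed: 1.793×10⁻⁴ / 0.564 = 3.179×10⁻⁴ mol.
Photon energy: hc/λ = 5.068×10⁻¹⁹ J; per mole, 3.052×10⁵ J mol⁻¹.
Energy required: 3.179×10⁻⁴ × 3.052×10⁵ = 97 J.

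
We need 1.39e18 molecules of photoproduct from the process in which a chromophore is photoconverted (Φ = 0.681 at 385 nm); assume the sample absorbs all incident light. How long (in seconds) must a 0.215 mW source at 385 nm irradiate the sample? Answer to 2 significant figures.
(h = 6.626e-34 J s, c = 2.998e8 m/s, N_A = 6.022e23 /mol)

Product: 1.39e18 / 6.022e23 = 2.308e-6 mol.
Photons that must be absorbed: 2.308e-6 / 0.681 = 3.389e-6 mol.
Photon energy: hc/λ = 5.160e-19 J; per mole, 3.107e5 J mol⁻¹.
Energy required: 3.389e-6 × 3.107e5 = 1.053 J.
Time: 1.053 J / 0.000215 W = 4900 s.

t ≈ 4900 s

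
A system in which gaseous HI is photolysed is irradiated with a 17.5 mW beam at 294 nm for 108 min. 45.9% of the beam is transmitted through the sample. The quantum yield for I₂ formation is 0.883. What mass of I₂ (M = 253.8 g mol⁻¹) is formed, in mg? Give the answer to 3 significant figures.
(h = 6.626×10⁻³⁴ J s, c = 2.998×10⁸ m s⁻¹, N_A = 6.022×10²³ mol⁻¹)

Photon energy at 294 nm: hc/λ = (6.626×10⁻³⁴)(2.998×10⁸)/(294×10⁻⁹) = 6.757×10⁻¹⁹ J.
Energy delivered: (17.5 mW)(6480 s) = 113.4 J.
Photons incident: 113.4 / 6.757×10⁻¹⁹ = 1.678×10²⁰, i.e. 1.678×10²⁰/6.022×10²³ = 2.786×10⁻⁴ mol.
Fraction absorbed: 1 − 45.9/100 = 0.5410.
Photons absorbed: 0.5410 × 2.786×10⁻⁴ = 1.507×10⁻⁴ mol.
Product: Φ × n_abs = 0.883 × 1.507×10⁻⁴ = 1.331×10⁻⁴ mol.
Mass: 1.331×10⁻⁴ × 253.8 = 0.03378 g = 33.8 mg.

33.8 mg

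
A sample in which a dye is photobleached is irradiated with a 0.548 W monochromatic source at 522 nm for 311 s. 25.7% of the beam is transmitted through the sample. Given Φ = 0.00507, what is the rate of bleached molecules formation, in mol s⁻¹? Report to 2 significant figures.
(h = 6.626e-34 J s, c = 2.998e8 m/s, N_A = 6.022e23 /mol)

Photon energy at 522 nm: hc/λ = (6.626e-34)(2.998e8)/(522e-9) = 3.806e-19 J.
Energy delivered: (0.548 W)(311 s) = 170.4 J.
Photons incident: 170.4 / 3.806e-19 = 4.477e20, i.e. 4.477e20/6.022e23 = 7.434e-4 mol.
Fraction absorbed: 1 − 25.7/100 = 0.7430.
Photons absorbed: 0.7430 × 7.434e-4 = 5.523e-4 mol.
Product formed: 0.00507 × 5.523e-4 = 2.800e-6 mol.
Rate: 2.800e-6 / 311 s = 9.0e-9 mol s⁻¹.

9.0e-9 mol s⁻¹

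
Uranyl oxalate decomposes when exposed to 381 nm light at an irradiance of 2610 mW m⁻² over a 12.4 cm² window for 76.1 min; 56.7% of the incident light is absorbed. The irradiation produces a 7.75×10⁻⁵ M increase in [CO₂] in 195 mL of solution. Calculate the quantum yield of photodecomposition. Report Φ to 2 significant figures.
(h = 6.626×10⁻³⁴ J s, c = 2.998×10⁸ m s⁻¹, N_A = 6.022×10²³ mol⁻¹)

Φ = 0.57

Product: (7.75×10⁻⁵ M)(0.195 L) = 1.511×10⁻⁵ mol.
Photon energy at 381 nm: hc/λ = (6.626×10⁻³⁴)(2.998×10⁸)/(381×10⁻⁹) = 5.214×10⁻¹⁹ J.
Energy delivered: (2610 mW m⁻²)(12.4×10⁻⁴ m²)(4566 s) = 14.78 J.
Photons incident: 14.78 / 5.214×10⁻¹⁹ = 2.835×10¹⁹, i.e. 2.835×10¹⁹/6.022×10²³ = 4.708×10⁻⁵ mol.
Photons absorbed: 0.567 × 4.708×10⁻⁵ = 2.669×10⁻⁵ mol.
Φ = 1.511×10⁻⁵ mol / 2.669×10⁻⁵ mol photons = 0.57.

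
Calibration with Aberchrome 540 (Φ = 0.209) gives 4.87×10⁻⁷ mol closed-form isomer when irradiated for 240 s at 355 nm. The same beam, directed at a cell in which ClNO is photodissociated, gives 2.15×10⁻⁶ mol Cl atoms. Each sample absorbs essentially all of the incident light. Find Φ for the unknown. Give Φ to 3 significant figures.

Φ = 0.923

Photons absorbed by the actinometer: 4.87×10⁻⁷ / 0.209 = 2.330×10⁻⁶ mol.
Φ(unknown) = 2.15×10⁻⁶ / 2.330×10⁻⁶ = 0.923.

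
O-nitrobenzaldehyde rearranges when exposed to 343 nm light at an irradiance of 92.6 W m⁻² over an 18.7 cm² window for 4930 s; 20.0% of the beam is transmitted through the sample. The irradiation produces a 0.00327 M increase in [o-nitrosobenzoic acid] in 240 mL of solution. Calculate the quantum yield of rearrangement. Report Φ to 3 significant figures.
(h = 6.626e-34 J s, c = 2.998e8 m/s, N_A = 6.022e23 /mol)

Φ = 0.401

Product: (0.00327 M)(0.24 L) = 7.848e-4 mol.
Photon energy at 343 nm: hc/λ = (6.626e-34)(2.998e8)/(343e-9) = 5.791e-19 J.
Energy delivered: (92.6 W m⁻²)(18.7e-4 m²)(4930 s) = 853.7 J.
Photons incident: 853.7 / 5.791e-19 = 1.474e21, i.e. 1.474e21/6.022e23 = 0.002448 mol.
Fraction absorbed: 1 − 20.0/100 = 0.8000.
Photons absorbed: 0.8000 × 0.002448 = 0.001958 mol.
Φ = 7.848e-4 mol / 0.001958 mol photons = 0.401.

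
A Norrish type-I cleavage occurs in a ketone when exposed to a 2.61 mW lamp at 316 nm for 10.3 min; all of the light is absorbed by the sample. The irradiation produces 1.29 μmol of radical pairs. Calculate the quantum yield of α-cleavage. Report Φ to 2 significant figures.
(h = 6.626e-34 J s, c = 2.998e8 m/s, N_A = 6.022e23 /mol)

Φ = 0.30

Product: 1.29 μmol = 1.29e-6 mol.
Photon energy at 316 nm: hc/λ = (6.626e-34)(2.998e8)/(316e-9) = 6.286e-19 J.
Energy delivered: (2.61 mW)(618 s) = 1.613 J.
Photons incident: 1.613 / 6.286e-19 = 2.566e18, i.e. 2.566e18/6.022e23 = 4.261e-6 mol.
Φ = 1.29e-6 mol / 4.261e-6 mol photons = 0.30.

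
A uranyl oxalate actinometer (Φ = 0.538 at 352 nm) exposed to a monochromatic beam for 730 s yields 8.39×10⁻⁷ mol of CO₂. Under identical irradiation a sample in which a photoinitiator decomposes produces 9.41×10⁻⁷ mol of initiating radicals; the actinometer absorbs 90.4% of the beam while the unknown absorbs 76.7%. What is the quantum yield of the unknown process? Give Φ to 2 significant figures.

Φ = 0.71

Photons absorbed by the actinometer: 8.39×10⁻⁷ / 0.538 = 1.559×10⁻⁶ mol.
Incident flux: 1.559×10⁻⁶ / 0.904 = 1.725×10⁻⁶ einstein.
Absorbed by unknown: 0.767 × 1.725×10⁻⁶ = 1.323×10⁻⁶ mol.
Φ(unknown) = 9.41×10⁻⁷ / 1.323×10⁻⁶ = 0.71.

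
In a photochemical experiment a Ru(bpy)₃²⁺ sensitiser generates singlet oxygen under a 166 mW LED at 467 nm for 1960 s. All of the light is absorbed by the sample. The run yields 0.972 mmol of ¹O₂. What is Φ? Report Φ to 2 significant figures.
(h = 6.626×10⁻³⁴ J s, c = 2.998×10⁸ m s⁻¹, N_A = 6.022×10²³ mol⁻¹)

Product: 0.972 mmol = 9.72×10⁻⁴ mol.
Photon energy at 467 nm: hc/λ = (6.626×10⁻³⁴)(2.998×10⁸)/(467×10⁻⁹) = 4.254×10⁻¹⁹ J.
Energy delivered: (166 mW)(1960 s) = 325.4 J.
Photons incident: 325.4 / 4.254×10⁻¹⁹ = 7.649×10²⁰, i.e. 7.649×10²⁰/6.022×10²³ = 0.001270 mol.
Φ = 9.72×10⁻⁴ mol / 0.001270 mol photons = 0.77.

Φ = 0.77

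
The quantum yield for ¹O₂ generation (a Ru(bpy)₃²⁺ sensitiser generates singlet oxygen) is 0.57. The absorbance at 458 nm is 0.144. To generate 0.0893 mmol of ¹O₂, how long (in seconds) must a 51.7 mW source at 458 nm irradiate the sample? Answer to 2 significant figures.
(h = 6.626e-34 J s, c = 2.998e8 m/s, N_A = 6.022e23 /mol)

t ≈ 2800 s

Product: 0.0893 mmol = 8.93e-5 mol.
Photons that must be absorbed: 8.93e-5 / 0.57 = 1.567e-4 mol.
Fraction absorbed: 1 − 10^(−0.144) = 0.2822.
Incident photons needed: 1.567e-4 / 0.2822 = 5.553e-4 mol.
Photon energy: hc/λ = 4.337e-19 J; per mole, 2.612e5 J mol⁻¹.
Energy required: 5.553e-4 × 2.612e5 = 145.0 J.
Time: 145.0 J / 0.0517 W = 2800 s.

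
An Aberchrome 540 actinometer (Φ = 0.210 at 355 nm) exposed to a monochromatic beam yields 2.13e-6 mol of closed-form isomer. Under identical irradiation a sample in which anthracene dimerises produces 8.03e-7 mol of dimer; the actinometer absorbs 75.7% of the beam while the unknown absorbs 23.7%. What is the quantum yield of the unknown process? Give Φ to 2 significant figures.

Photons absorbed by the actinometer: 2.13e-6 / 0.210 = 1.014e-5 mol.
Incident flux: 1.014e-5 / 0.757 = 1.339e-5 einstein.
Absorbed by unknown: 0.237 × 1.339e-5 = 3.173e-6 mol.
Φ(unknown) = 8.03e-7 / 3.173e-6 = 0.25.

Φ = 0.25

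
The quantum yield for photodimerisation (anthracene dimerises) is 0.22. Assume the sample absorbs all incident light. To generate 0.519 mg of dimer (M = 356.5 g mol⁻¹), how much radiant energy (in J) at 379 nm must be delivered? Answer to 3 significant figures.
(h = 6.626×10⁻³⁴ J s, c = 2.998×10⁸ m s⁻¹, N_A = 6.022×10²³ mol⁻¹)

2.09 J

Product: 0.519 mg / 356.5 g mol⁻¹ = 1.456×10⁻⁶ mol.
Photons that must be absorbed: 1.456×10⁻⁶ / 0.22 = 6.618×10⁻⁶ mol.
Photon energy: hc/λ = 5.241×10⁻¹⁹ J; per mole, 3.156×10⁵ J mol⁻¹.
Energy required: 6.618×10⁻⁶ × 3.156×10⁵ = 2.09 J.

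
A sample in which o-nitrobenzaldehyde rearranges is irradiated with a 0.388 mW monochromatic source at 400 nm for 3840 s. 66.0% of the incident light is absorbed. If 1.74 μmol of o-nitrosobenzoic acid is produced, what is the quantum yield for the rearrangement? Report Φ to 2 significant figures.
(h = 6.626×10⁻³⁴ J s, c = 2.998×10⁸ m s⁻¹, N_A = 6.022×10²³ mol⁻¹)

Product: 1.74 μmol = 1.74×10⁻⁶ mol.
Photon energy at 400 nm: hc/λ = (6.626×10⁻³⁴)(2.998×10⁸)/(400×10⁻⁹) = 4.966×10⁻¹⁹ J.
Energy delivered: (0.388 mW)(3840 s) = 1.490 J.
Photons incident: 1.490 / 4.966×10⁻¹⁹ = 3.000×10¹⁸, i.e. 3.000×10¹⁸/6.022×10²³ = 4.982×10⁻⁶ mol.
Photons absorbed: 0.660 × 4.982×10⁻⁶ = 3.288×10⁻⁶ mol.
Φ = 1.74×10⁻⁶ mol / 3.288×10⁻⁶ mol photons = 0.53.

Φ = 0.53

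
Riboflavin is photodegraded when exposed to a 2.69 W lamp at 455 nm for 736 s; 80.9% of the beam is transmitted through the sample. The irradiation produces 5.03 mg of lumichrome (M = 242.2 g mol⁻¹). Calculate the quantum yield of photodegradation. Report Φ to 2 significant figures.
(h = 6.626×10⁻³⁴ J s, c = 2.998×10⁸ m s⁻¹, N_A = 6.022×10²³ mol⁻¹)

Φ = 0.014

Product: 5.03 mg / 242.2 g mol⁻¹ = 2.077×10⁻⁵ mol.
Photon energy at 455 nm: hc/λ = (6.626×10⁻³⁴)(2.998×10⁸)/(455×10⁻⁹) = 4.366×10⁻¹⁹ J.
Energy delivered: (2.69 W)(736 s) = 1980 J.
Photons incident: 1980 / 4.366×10⁻¹⁹ = 4.535×10²¹, i.e. 4.535×10²¹/6.022×10²³ = 0.007531 mol.
Fraction absorbed: 1 − 80.9/100 = 0.1910.
Photons absorbed: 0.1910 × 0.007531 = 0.001438 mol.
Φ = 2.077×10⁻⁵ mol / 0.001438 mol photons = 0.014.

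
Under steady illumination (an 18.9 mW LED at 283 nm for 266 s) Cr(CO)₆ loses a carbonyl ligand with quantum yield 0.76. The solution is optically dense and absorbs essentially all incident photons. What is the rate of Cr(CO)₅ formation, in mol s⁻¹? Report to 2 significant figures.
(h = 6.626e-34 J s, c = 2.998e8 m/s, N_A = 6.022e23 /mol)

Photon energy at 283 nm: hc/λ = (6.626e-34)(2.998e8)/(283e-9) = 7.019e-19 J.
Energy delivered: (18.9 mW)(266 s) = 5.027 J.
Photons incident: 5.027 / 7.019e-19 = 7.162e18, i.e. 7.162e18/6.022e23 = 1.189e-5 mol.
Product formed: 0.76 × 1.189e-5 = 9.036e-6 mol.
Rate: 9.036e-6 / 266 s = 3.4e-8 mol s⁻¹.

3.4e-8 mol s⁻¹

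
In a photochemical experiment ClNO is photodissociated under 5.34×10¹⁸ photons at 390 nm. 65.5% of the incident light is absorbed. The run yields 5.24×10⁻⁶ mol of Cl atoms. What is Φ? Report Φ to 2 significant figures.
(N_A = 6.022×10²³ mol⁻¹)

Φ = 0.90

Moles of photons: 5.34×10¹⁸ / 6.022×10²³ = 8.867×10⁻⁶ mol.
Photons absorbed: 0.655 × 8.867×10⁻⁶ = 5.808×10⁻⁶ mol.
Φ = 5.24×10⁻⁶ mol / 5.808×10⁻⁶ mol photons = 0.90.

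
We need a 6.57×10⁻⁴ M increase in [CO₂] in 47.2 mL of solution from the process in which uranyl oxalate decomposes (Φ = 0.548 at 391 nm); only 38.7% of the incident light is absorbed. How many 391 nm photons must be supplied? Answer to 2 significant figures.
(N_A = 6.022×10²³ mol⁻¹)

8.8×10¹⁹ photons

Product: (6.57×10⁻⁴ M)(0.0472 L) = 3.101×10⁻⁵ mol.
Photons that must be absorbed: 3.101×10⁻⁵ / 0.548 = 5.659×10⁻⁵ mol.
Incident photons needed: 5.659×10⁻⁵ / 0.387 = 1.462×10⁻⁴ mol.
Photon count: 1.462×10⁻⁴ × 6.022×10²³ = 8.8×10¹⁹.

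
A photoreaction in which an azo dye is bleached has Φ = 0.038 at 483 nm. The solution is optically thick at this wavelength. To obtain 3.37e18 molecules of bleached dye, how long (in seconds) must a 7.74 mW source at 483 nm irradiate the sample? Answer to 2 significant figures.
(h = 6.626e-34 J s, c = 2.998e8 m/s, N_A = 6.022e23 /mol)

Product: 3.37e18 / 6.022e23 = 5.596e-6 mol.
Photons that must be absorbed: 5.596e-6 / 0.038 = 1.473e-4 mol.
Photon energy: hc/λ = 4.113e-19 J; per mole, 2.477e5 J mol⁻¹.
Energy required: 1.473e-4 × 2.477e5 = 36.49 J.
Time: 36.49 J / 0.00774 W = 4700 s.

t ≈ 4700 s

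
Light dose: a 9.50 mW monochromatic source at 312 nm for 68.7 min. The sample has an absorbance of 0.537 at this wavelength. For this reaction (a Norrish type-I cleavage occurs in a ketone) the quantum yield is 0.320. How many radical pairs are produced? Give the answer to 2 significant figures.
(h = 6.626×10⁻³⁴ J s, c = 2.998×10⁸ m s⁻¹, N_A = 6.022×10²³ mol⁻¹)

1.4×10¹⁹ radical pairs

Photon energy at 312 nm: hc/λ = (6.626×10⁻³⁴)(2.998×10⁸)/(312×10⁻⁹) = 6.367×10⁻¹⁹ J.
Energy delivered: (9.50 mW)(4122 s) = 39.16 J.
Photons incident: 39.16 / 6.367×10⁻¹⁹ = 6.150×10¹⁹, i.e. 6.150×10¹⁹/6.022×10²³ = 1.021×10⁻⁴ mol.
Fraction absorbed: 1 − 10^(−0.537) = 0.7096.
Photons absorbed: 0.7096 × 1.021×10⁻⁴ = 7.245×10⁻⁵ mol.
Product: Φ × n_abs = 0.320 × 7.245×10⁻⁵ = 2.318×10⁻⁵ mol.
As a count: 2.318×10⁻⁵ × 6.022×10²³ = 1.4×10¹⁹.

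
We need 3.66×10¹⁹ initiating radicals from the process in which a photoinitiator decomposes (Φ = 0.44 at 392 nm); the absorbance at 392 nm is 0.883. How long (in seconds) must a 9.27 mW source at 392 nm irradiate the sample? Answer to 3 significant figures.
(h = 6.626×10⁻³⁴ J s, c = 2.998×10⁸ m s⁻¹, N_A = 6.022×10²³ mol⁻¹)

t ≈ 5230 s

Product: 3.66×10¹⁹ / 6.022×10²³ = 6.078×10⁻⁵ mol.
Photons that must be absorbed: 6.078×10⁻⁵ / 0.44 = 1.381×10⁻⁴ mol.
Fraction absorbed: 1 − 10^(−0.883) = 0.8691.
Incident photons needed: 1.381×10⁻⁴ / 0.8691 = 1.589×10⁻⁴ mol.
Photon energy: hc/λ = 5.068×10⁻¹⁹ J; per mole, 3.052×10⁵ J mol⁻¹.
Energy required: 1.589×10⁻⁴ × 3.052×10⁵ = 48.50 J.
Time: 48.50 J / 0.00927 W = 5230 s.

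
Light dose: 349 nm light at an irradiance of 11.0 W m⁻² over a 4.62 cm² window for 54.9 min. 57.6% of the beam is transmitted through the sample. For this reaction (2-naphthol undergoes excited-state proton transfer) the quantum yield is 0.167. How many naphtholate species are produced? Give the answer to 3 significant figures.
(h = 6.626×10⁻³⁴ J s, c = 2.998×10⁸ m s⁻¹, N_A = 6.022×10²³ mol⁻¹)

2.08×10¹⁸ species

Photon energy at 349 nm: hc/λ = (6.626×10⁻³⁴)(2.998×10⁸)/(349×10⁻⁹) = 5.692×10⁻¹⁹ J.
Energy delivered: (11.0 W m⁻²)(4.62×10⁻⁴ m²)(3294 s) = 16.74 J.
Photons incident: 16.74 / 5.692×10⁻¹⁹ = 2.941×10¹⁹, i.e. 2.941×10¹⁹/6.022×10²³ = 4.884×10⁻⁵ mol.
Fraction absorbed: 1 − 57.6/100 = 0.4240.
Photons absorbed: 0.4240 × 4.884×10⁻⁵ = 2.071×10⁻⁵ mol.
Product: Φ × n_abs = 0.167 × 2.071×10⁻⁵ = 3.459×10⁻⁶ mol.
As a count: 3.459×10⁻⁶ × 6.022×10²³ = 2.08×10¹⁸.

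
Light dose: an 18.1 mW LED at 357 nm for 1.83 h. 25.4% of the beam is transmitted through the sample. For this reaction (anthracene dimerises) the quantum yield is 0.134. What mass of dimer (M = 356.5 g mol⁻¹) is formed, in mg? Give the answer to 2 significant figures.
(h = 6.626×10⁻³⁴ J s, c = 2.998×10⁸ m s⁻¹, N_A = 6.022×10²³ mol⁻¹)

13 mg

Photon energy at 357 nm: hc/λ = (6.626×10⁻³⁴)(2.998×10⁸)/(357×10⁻⁹) = 5.564×10⁻¹⁹ J.
Energy delivered: (18.1 mW)(6588 s) = 119.2 J.
Photons incident: 119.2 / 5.564×10⁻¹⁹ = 2.142×10²⁰, i.e. 2.142×10²⁰/6.022×10²³ = 3.557×10⁻⁴ mol.
Fraction absorbed: 1 − 25.4/100 = 0.7460.
Photons absorbed: 0.7460 × 3.557×10⁻⁴ = 2.654×10⁻⁴ mol.
Product: Φ × n_abs = 0.134 × 2.654×10⁻⁴ = 3.556×10⁻⁵ mol.
Mass: 3.556×10⁻⁵ × 356.5 = 0.01268 g = 13 mg.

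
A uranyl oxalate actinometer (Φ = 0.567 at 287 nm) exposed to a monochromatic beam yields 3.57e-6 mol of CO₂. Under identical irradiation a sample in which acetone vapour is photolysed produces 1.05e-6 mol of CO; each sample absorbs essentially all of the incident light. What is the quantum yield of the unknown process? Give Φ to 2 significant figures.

Φ = 0.17

Photons absorbed by the actinometer: 3.57e-6 / 0.567 = 6.296e-6 mol.
Φ(unknown) = 1.05e-6 / 6.296e-6 = 0.17.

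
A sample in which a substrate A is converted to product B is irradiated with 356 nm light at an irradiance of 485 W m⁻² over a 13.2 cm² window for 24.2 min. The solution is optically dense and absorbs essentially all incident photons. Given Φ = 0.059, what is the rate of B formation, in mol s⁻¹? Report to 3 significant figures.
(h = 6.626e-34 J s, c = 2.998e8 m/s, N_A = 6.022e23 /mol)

1.12e-7 mol s⁻¹

Photon energy at 356 nm: hc/λ = (6.626e-34)(2.998e8)/(356e-9) = 5.580e-19 J.
Energy delivered: (485 W m⁻²)(13.2e-4 m²)(1452 s) = 929.6 J.
Photons incident: 929.6 / 5.580e-19 = 1.666e21, i.e. 1.666e21/6.022e23 = 0.002767 mol.
Product formed: 0.059 × 0.002767 = 1.633e-4 mol.
Rate: 1.633e-4 / 1452 s = 1.12e-7 mol s⁻¹.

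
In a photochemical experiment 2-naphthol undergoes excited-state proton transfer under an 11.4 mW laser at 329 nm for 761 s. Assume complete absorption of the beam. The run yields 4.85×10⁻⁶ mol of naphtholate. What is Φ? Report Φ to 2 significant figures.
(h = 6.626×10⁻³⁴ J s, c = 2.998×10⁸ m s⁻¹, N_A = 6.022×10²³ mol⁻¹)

Photon energy at 329 nm: hc/λ = (6.626×10⁻³⁴)(2.998×10⁸)/(329×10⁻⁹) = 6.038×10⁻¹⁹ J.
Energy delivered: (11.4 mW)(761 s) = 8.675 J.
Photons incident: 8.675 / 6.038×10⁻¹⁹ = 1.437×10¹⁹, i.e. 1.437×10¹⁹/6.022×10²³ = 2.386×10⁻⁵ mol.
Φ = 4.85×10⁻⁶ mol / 2.386×10⁻⁵ mol photons = 0.20.

Φ = 0.20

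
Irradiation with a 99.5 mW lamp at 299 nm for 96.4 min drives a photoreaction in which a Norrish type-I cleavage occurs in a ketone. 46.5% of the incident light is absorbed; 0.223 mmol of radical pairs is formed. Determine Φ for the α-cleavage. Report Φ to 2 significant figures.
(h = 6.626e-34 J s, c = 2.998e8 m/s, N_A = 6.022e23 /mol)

Product: 0.223 mmol = 2.23e-4 mol.
Photon energy at 299 nm: hc/λ = (6.626e-34)(2.998e8)/(299e-9) = 6.644e-19 J.
Energy delivered: (99.5 mW)(5784 s) = 575.5 J.
Photons incident: 575.5 / 6.644e-19 = 8.662e20, i.e. 8.662e20/6.022e23 = 0.001438 mol.
Photons absorbed: 0.465 × 0.001438 = 6.687e-4 mol.
Φ = 2.23e-4 mol / 6.687e-4 mol photons = 0.33.

Φ = 0.33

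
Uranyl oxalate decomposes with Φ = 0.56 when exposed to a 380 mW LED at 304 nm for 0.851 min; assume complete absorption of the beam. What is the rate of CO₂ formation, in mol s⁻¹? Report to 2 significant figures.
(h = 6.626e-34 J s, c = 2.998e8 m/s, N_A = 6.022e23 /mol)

Photon energy at 304 nm: hc/λ = (6.626e-34)(2.998e8)/(304e-9) = 6.534e-19 J.
Energy delivered: (380 mW)(51.06 s) = 19.40 J.
Photons incident: 19.40 / 6.534e-19 = 2.969e19, i.e. 2.969e19/6.022e23 = 4.930e-5 mol.
Product formed: 0.56 × 4.930e-5 = 2.761e-5 mol.
Rate: 2.761e-5 / 51.06 s = 5.4e-7 mol s⁻¹.

5.4e-7 mol s⁻¹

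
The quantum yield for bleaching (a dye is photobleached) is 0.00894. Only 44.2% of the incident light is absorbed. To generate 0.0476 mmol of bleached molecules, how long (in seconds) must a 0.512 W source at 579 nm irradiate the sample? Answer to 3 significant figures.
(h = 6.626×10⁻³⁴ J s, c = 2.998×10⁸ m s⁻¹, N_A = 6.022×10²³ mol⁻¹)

t ≈ 4860 s

Product: 0.0476 mmol = 4.76×10⁻⁵ mol.
Photons that must be absorbed: 4.76×10⁻⁵ / 0.00894 = 0.005324 mol.
Incident photons needed: 0.005324 / 0.442 = 0.01205 mol.
Photon energy: hc/λ = 3.431×10⁻¹⁹ J; per mole, 2.066×10⁵ J mol⁻¹.
Energy required: 0.01205 × 2.066×10⁵ = 2490 J.
Time: 2490 J / 0.512 W = 4860 s.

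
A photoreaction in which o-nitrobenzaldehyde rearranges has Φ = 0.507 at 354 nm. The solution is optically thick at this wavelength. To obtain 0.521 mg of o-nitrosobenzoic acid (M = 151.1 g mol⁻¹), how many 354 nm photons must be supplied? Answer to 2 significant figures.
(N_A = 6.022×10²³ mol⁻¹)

Product: 0.521 mg / 151.1 g mol⁻¹ = 3.448×10⁻⁶ mol.
Photons that must be absorbed: 3.448×10⁻⁶ / 0.507 = 6.801×10⁻⁶ mol.
Photon count: 6.801×10⁻⁶ × 6.022×10²³ = 4.1×10¹⁸.

4.1×10¹⁸ photons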